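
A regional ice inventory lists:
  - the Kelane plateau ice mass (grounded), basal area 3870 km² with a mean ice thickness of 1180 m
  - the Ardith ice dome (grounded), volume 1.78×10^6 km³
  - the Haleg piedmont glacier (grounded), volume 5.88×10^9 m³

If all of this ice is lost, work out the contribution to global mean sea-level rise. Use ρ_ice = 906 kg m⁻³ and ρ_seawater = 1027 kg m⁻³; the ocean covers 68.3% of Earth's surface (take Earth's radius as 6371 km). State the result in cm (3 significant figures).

≈ 452 cm

Kelane: ice volume = 3870 km² × 1180 m = 4567 km³; 4567 × (906/1027) = 4029 km³ of water.
Ardith: 1.78×10^6 km³ × (906/1027) = 1.570×10^6 km³ of water.
Haleg: 5.88×10^9 m³ × (906/1027) = 5.187×10^9 m³ of water.
Total added water ≈ 1.574×10^15 m³ over 3.48×10^14 m² → Δh = 4.52 m = 452 cm.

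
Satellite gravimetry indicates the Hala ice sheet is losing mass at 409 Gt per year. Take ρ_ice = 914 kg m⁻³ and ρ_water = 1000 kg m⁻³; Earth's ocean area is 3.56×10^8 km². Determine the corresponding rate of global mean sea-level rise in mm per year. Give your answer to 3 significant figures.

≈ 1.15 mm/yr

ρ_w = 1000 kg m⁻³. Annual water volume added = 409 Gt / ρ_w = 4.090×10^14 kg / 1000 kg m⁻³ = 4.090×10^11 m³.
Δh per year = 4.090×10^11 / 3.56×10^14 = 1.15×10^-3 m = 1.15 mm.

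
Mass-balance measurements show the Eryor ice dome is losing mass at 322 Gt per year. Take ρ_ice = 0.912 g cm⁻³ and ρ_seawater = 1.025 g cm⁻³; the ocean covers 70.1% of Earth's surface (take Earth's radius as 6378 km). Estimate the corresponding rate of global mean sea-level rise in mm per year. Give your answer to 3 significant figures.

≈ 0.877 mm/yr

ρ_w = 1.025 g cm⁻³ = 1025 kg m⁻³. Annual water volume added = 322 Gt / ρ_w = 3.220×10^14 kg / 1025 kg m⁻³ = 3.141×10^11 m³.
Δh per year = 3.141×10^11 / 3.58×10^14 = 8.77×10^-4 m = 0.877 mm.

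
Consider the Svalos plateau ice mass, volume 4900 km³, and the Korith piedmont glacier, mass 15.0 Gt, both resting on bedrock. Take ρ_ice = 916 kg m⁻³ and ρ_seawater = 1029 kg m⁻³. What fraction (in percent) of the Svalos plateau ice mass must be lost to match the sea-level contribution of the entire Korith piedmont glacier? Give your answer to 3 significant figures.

Equal sea-level rise means equal mass of meltwater, i.e. equal mass of ice lost.
Ice mass of Korith: 1.500×10^13 kg; ice mass of Svalos: 4.488×10^15 kg.
Fraction required = 1.500×10^13 / 4.488×10^15 = 3.34×10^-3 → 0.334 %.

≈ 0.334 %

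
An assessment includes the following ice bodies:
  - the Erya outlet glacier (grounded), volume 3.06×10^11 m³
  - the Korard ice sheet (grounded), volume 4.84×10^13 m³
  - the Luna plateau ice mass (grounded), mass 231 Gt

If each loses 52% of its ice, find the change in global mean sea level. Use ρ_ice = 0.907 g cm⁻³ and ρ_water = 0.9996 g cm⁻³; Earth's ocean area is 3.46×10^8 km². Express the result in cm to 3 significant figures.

Erya: 0.52 × 3.06×10^11 m³ × (907/999.6) = 1.444×10^11 m³ of water.
Korard: 0.52 × 4.84×10^13 m³ × (907/999.6) = 2.284×10^13 m³ of water.
Luna: 0.52 × 231 Gt = 1.201×10^14 kg; dividing by ρ_w = 0.9996 g cm⁻³ = 999.6 kg m⁻³ gives 1.202×10^11 m³ of water.
Total added water ≈ 2.310×10^13 m³ over 3.46×10^14 m² → Δh = 0.0668 m = 6.68 cm.

≈ 6.68 cm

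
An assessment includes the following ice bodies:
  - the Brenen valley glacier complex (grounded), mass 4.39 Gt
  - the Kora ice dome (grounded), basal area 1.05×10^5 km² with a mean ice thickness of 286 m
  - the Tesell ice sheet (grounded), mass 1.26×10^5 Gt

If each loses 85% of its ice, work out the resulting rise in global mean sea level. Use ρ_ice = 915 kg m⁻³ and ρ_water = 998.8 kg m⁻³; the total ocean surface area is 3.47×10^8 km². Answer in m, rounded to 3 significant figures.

Brenen: 0.85 × 4.39 Gt = 3.731×10^12 kg; dividing by ρ_w = 998.8 kg m⁻³ gives 3.736×10^9 m³ of water.
Kora: ice volume = 1.05×10^5 km² × 286 m = 3.003×10^4 km³; 0.85 × 3.003×10^4 × (915/998.8) = 2.338×10^4 km³ of water.
Tesell: 0.85 × 1.26×10^5 Gt = 1.071×10^17 kg; dividing by ρ_w = 998.8 kg m⁻³ gives 1.072×10^14 m³ of water.
Total added water ≈ 1.306×10^14 m³ over 3.47×10^14 m² → Δh = 0.376 m.

≈ 0.376 m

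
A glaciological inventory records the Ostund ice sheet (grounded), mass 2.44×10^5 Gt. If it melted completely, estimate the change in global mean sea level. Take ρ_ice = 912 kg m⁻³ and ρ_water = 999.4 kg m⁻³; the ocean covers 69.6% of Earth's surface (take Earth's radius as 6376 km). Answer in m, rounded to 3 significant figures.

≈ 0.687 m

Ostund: 2.44×10^5 Gt = 2.440×10^17 kg; dividing by ρ_w = 999.4 kg m⁻³ gives 2.441×10^14 m³ of water.
Spread over 3.56×10^14 m² of ocean, Δh = 2.441×10^14 / 3.56×10^14 = 0.687 m.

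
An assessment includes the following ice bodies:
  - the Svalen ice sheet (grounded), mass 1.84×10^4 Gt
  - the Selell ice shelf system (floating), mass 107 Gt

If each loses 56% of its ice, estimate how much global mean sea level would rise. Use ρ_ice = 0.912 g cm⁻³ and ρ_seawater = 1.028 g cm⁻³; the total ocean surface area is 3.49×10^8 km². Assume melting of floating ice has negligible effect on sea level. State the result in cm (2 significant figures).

Svalen: 0.56 × 1.84×10^4 Gt = 1.030×10^16 kg; dividing by ρ_w = 1.028 g cm⁻³ = 1028 kg m⁻³ gives 1.002×10^13 m³ of water.
The Selell ice shelf system is floating and already displaces its own weight of water, so its melt adds essentially nothing to sea level.
Total added water ≈ 1.002×10^13 m³ over 3.49×10^14 m² → Δh = 0.0287 m = 2.9 cm.

≈ 2.9 cm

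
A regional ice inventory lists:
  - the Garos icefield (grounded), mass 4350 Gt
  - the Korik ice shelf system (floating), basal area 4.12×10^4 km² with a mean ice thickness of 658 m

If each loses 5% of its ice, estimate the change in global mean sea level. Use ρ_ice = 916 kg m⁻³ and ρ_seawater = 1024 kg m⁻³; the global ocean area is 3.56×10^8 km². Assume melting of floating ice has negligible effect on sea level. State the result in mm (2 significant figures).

≈ 0.60 mm

Garos: 0.05 × 4350 Gt = 2.175×10^14 kg; dividing by ρ_w = 1024 kg m⁻³ gives 2.124×10^11 m³ of water.
The Korik ice shelf system is floating and already displaces its own weight of water, so its melt adds essentially nothing to sea level.
Total added water ≈ 2.124×10^11 m³ over 3.56×10^14 m² → Δh = 5.97×10^-4 m = 0.60 mm.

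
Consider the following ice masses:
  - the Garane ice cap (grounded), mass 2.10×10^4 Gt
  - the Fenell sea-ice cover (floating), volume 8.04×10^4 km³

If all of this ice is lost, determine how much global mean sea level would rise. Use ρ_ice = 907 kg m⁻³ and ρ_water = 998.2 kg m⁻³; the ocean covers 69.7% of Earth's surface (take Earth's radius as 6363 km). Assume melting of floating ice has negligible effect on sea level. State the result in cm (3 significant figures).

≈ 5.93 cm

Garane: 2.10×10^4 Gt = 2.100×10^16 kg; dividing by ρ_w = 998.2 kg m⁻³ gives 2.104×10^13 m³ of water.
The Fenell sea-ice cover is floating and already displaces its own weight of water, so its melt adds essentially nothing to sea level.
Total added water ≈ 2.104×10^13 m³ over 3.55×10^14 m² → Δh = 0.0593 m = 5.93 cm.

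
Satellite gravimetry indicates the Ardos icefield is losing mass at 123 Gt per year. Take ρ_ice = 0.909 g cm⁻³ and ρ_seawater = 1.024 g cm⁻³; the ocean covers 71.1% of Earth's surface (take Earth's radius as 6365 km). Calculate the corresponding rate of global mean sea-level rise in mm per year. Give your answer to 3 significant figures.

≈ 0.332 mm/yr

ρ_w = 1.024 g cm⁻³ = 1024 kg m⁻³. Annual water volume added = 123 Gt / ρ_w = 1.230×10^14 kg / 1024 kg m⁻³ = 1.201×10^11 m³.
Δh per year = 1.201×10^11 / 3.62×10^14 = 3.32×10^-4 m = 0.332 mm.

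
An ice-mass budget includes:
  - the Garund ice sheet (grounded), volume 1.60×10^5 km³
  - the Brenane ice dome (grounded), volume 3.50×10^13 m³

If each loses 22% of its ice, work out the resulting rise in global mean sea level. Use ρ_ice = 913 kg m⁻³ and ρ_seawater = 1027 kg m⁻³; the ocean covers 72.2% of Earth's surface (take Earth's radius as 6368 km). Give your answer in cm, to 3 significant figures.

Garund: 0.22 × 1.60×10^5 km³ × (913/1027) = 3.129×10^4 km³ of water.
Brenane: 0.22 × 3.50×10^13 m³ × (913/1027) = 6.845×10^12 m³ of water.
Total added water ≈ 3.814×10^13 m³ over 3.68×10^14 m² → Δh = 0.104 m = 10.4 cm.

≈ 10.4 cm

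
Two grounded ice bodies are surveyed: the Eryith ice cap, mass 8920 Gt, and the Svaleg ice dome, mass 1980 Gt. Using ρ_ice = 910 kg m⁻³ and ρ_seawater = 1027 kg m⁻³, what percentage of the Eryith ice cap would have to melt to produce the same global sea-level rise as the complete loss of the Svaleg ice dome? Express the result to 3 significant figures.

≈ 22.2 %

Equal sea-level rise means equal mass of meltwater, i.e. equal mass of ice lost.
Ice mass of Svaleg: 1.980×10^15 kg; ice mass of Eryith: 8.920×10^15 kg.
Fraction required = 1.980×10^15 / 8.920×10^15 = 0.222 → 22.2 %.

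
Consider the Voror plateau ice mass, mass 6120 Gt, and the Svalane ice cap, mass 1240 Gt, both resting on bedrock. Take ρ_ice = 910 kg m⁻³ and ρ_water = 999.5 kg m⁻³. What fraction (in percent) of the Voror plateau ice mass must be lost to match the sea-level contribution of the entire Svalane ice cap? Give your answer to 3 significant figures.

≈ 20.3 %

Equal sea-level rise means equal mass of meltwater, i.e. equal mass of ice lost.
Ice mass of Svalane: 1.240×10^15 kg; ice mass of Voror: 6.120×10^15 kg.
Fraction required = 1.240×10^15 / 6.120×10^15 = 0.203 → 20.3 %.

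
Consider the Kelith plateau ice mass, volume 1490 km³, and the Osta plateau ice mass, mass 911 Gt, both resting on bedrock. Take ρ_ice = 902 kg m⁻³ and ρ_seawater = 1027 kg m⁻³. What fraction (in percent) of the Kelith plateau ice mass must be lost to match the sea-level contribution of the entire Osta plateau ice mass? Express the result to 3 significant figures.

Equal sea-level rise means equal mass of meltwater, i.e. equal mass of ice lost.
Ice mass of Osta: 9.110×10^14 kg; ice mass of Kelith: 1.344×10^15 kg.
Fraction required = 9.110×10^14 / 1.344×10^15 = 0.678 → 67.8 %.

≈ 67.8 %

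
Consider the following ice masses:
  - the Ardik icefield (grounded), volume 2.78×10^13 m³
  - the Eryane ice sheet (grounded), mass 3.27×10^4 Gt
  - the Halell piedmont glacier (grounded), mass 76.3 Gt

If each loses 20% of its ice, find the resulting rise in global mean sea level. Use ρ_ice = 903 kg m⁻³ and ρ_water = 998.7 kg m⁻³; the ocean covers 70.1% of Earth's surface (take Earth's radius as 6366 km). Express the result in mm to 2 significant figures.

≈ 32 mm

Ardik: 0.2 × 2.78×10^13 m³ × (903/998.7) = 5.027×10^12 m³ of water.
Eryane: 0.2 × 3.27×10^4 Gt = 6.540×10^15 kg; dividing by ρ_w = 998.7 kg m⁻³ gives 6.549×10^12 m³ of water.
Halell: 0.2 × 76.3 Gt = 1.526×10^13 kg; dividing by ρ_w = 998.7 kg m⁻³ gives 1.528×10^10 m³ of water.
Total added water ≈ 1.159×10^13 m³ over 3.57×10^14 m² → Δh = 0.0325 m = 32 mm.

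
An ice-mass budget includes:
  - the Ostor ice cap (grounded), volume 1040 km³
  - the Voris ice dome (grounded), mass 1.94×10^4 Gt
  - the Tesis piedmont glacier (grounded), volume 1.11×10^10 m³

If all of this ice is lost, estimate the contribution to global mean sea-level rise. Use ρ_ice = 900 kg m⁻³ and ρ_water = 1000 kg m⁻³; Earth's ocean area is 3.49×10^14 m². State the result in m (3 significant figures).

≈ 0.0583 m

Ostor: 1040 km³ × (900/1000) = 936.0 km³ of water.
Voris: 1.94×10^4 Gt = 1.940×10^16 kg; dividing by ρ_w = 1000 kg m⁻³ gives 1.940×10^13 m³ of water.
Tesis: 1.11×10^10 m³ × (900/1000) = 9.990×10^9 m³ of water.
Total added water ≈ 2.035×10^13 m³ over 3.49×10^14 m² → Δh = 0.0583 m.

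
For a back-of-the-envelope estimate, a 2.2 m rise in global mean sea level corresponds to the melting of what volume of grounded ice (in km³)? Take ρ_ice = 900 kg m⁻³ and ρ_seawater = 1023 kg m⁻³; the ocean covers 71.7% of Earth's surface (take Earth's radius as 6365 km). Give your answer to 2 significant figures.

≈ 9.1×10^5 km³

Required water volume = Δh × A = 2.2 m × 3.65×10^14 m² = 8.031×10^14 m³ = 8.031×10^5 km³.
Ice volume = water volume × ρ_w/ρ_ice = 8.031×10^5 × 1023/900 = 9.1×10^5 km³.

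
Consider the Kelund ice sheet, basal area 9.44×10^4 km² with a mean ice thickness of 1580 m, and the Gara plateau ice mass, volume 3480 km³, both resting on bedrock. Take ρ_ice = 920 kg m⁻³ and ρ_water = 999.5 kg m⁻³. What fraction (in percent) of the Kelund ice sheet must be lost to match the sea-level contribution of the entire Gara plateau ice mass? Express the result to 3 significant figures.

≈ 2.33 %

Equal sea-level rise means equal mass of meltwater, i.e. equal mass of ice lost.
Ice mass of Gara: 3.202×10^15 kg; ice mass of Kelund: 1.372×10^17 kg.
Fraction required = 3.202×10^15 / 1.372×10^17 = 0.0233 → 2.33 %.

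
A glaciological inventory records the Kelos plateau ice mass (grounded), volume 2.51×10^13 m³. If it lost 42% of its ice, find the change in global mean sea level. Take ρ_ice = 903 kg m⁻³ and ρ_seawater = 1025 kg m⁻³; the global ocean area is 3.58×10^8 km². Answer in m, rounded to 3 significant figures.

Kelos: 0.42 × 2.51×10^13 m³ × (903/1025) = 9.287×10^12 m³ of water.
Spread over 3.58×10^14 m² of ocean, Δh = 9.287×10^12 / 3.58×10^14 = 0.0259 m.

≈ 0.0259 m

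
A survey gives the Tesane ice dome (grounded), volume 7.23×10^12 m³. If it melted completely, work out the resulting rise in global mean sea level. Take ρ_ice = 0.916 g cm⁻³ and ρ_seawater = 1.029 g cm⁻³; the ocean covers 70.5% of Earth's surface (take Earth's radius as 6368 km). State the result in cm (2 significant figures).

≈ 1.8 cm

Tesane: 7.23×10^12 m³ × (916/1029) = 6.436×10^12 m³ of water.
Spread over 3.59×10^14 m² of ocean, Δh = 6.436×10^12 / 3.59×10^14 = 0.0179 m = 1.8 cm.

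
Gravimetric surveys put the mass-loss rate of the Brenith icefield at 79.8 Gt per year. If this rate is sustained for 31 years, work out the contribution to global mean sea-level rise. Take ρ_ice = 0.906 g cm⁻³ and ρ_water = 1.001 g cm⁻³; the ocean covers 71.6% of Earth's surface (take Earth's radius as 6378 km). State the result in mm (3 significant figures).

Total mass lost = 79.8 Gt/yr × 31 yr = 2474 Gt = 2.474×10^15 kg.
ρ_w = 1.001 g cm⁻³ = 1001 kg m⁻³, so water volume = 2.474×10^15 / 1001 = 2.471×10^12 m³.
Δh = 2.471×10^12 / 3.66×10^14 = 6.75×10^-3 m = 6.75 mm.

≈ 6.75 mm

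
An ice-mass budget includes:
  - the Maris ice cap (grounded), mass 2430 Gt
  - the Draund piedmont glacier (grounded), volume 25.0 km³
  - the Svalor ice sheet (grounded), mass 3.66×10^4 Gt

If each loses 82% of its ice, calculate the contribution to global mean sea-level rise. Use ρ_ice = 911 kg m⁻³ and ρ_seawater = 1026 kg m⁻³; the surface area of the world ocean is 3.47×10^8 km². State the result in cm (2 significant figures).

Maris: 0.82 × 2430 Gt = 1.993×10^15 kg; dividing by ρ_w = 1026 kg m⁻³ gives 1.942×10^12 m³ of water.
Draund: 0.82 × 25.0 km³ × (911/1026) = 18.20 km³ of water.
Svalor: 0.82 × 3.66×10^4 Gt = 3.001×10^16 kg; dividing by ρ_w = 1026 kg m⁻³ gives 2.925×10^13 m³ of water.
Total added water ≈ 3.121×10^13 m³ over 3.47×10^14 m² → Δh = 0.0899 m = 9.0 cm.

≈ 9.0 cm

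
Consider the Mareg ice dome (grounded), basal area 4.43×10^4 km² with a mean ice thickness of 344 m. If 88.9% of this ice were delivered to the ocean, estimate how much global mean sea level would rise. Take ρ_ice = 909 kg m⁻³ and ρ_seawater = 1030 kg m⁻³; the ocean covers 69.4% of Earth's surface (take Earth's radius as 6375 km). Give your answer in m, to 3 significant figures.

Mareg: ice volume = 4.43×10^4 km² × 344 m = 1.524×10^4 km³; 0.889 × 1.524×10^4 × (909/1030) = 1.196×10^4 km³ of water.
Spread over 3.54×10^14 m² of ocean, Δh = 1.196×10^13 / 3.54×10^14 = 0.0337 m.

≈ 0.0337 m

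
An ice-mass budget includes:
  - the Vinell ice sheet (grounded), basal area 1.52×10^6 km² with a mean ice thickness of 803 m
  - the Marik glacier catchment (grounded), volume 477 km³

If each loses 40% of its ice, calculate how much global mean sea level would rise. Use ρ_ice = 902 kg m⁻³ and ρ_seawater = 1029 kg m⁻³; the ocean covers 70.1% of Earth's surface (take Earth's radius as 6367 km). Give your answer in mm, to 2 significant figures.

Vinell: ice volume = 1.52×10^6 km² × 803 m = 1.221×10^6 km³; 0.4 × 1.221×10^6 × (902/1029) = 4.280×10^5 km³ of water.
Marik: 0.4 × 477 km³ × (902/1029) = 167.3 km³ of water.
Total added water ≈ 4.281×10^14 m³ over 3.57×10^14 m² → Δh = 1.20 m = 1200 mm.

≈ 1200 mm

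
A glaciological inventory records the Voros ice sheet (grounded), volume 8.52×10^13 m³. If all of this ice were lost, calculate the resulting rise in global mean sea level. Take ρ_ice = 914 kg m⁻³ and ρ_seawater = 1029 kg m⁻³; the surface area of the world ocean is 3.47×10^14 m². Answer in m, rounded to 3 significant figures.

≈ 0.218 m

Voros: 8.52×10^13 m³ × (914/1029) = 7.568×10^13 m³ of water.
Spread over 3.47×10^14 m² of ocean, Δh = 7.568×10^13 / 3.47×10^14 = 0.218 m.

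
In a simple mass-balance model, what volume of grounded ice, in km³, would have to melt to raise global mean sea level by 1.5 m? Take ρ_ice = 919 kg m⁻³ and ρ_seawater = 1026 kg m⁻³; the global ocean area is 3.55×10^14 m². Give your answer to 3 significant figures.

≈ 5.94×10^5 km³

Required water volume = Δh × A = 1.5 m × 3.55×10^14 m² = 5.325×10^14 m³ = 5.325×10^5 km³.
Ice volume = water volume × ρ_w/ρ_ice = 5.325×10^5 × 1026/919 = 5.94×10^5 km³.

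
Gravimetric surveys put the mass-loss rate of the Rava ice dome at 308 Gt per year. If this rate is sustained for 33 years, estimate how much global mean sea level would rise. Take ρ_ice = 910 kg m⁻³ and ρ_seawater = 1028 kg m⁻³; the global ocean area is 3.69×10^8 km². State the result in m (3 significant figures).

≈ 0.0268 m

Total mass lost = 308 Gt/yr × 33 yr = 1.016×10^4 Gt = 1.016×10^16 kg.
ρ_w = 1028 kg m⁻³, so water volume = 1.016×10^16 / 1028 = 9.887×10^12 m³.
Δh = 9.887×10^12 / 3.69×10^14 = 0.0268 m.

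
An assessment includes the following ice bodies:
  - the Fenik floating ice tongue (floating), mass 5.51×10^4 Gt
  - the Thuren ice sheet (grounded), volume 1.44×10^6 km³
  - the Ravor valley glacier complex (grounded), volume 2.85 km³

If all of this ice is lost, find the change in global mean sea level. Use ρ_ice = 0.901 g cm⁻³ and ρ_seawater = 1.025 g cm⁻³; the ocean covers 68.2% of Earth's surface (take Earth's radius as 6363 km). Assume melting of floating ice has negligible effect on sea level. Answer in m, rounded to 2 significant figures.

≈ 3.6 m

The Fenik floating ice tongue is floating and already displaces its own weight of water, so its melt adds essentially nothing to sea level.
Thuren: 1.44×10^6 km³ × (901/1025) = 1.266×10^6 km³ of water.
Ravor: 2.85 km³ × (901/1025) = 2.505 km³ of water.
Total added water ≈ 1.266×10^15 m³ over 3.47×10^14 m² → Δh = 3.65 m.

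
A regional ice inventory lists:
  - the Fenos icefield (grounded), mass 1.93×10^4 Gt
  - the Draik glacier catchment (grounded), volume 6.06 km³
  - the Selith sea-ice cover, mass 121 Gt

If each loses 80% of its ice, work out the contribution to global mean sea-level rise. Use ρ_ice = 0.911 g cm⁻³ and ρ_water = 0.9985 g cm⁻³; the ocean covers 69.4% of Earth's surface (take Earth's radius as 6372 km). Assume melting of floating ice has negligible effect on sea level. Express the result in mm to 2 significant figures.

≈ 44 mm

Fenos: 0.8 × 1.93×10^4 Gt = 1.544×10^16 kg; dividing by ρ_w = 0.9985 g cm⁻³ = 998.5 kg m⁻³ gives 1.546×10^13 m³ of water.
Draik: 0.8 × 6.06 km³ × (911/998.5) = 4.423 km³ of water.
The Selith sea-ice cover is floating and already displaces its own weight of water, so its melt adds essentially nothing to sea level.
Total added water ≈ 1.547×10^13 m³ over 3.54×10^14 m² → Δh = 0.0437 m = 44 mm.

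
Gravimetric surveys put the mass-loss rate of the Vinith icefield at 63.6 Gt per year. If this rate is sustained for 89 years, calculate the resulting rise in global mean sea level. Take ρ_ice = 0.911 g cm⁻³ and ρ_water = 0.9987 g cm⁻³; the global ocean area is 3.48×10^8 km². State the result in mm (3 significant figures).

≈ 16.3 mm

Total mass lost = 63.6 Gt/yr × 89 yr = 5660 Gt = 5.660×10^15 kg.
ρ_w = 0.9987 g cm⁻³ = 998.7 kg m⁻³, so water volume = 5.660×10^15 / 998.7 = 5.668×10^12 m³.
Δh = 5.668×10^12 / 3.48×10^14 = 0.0163 m = 16.3 mm.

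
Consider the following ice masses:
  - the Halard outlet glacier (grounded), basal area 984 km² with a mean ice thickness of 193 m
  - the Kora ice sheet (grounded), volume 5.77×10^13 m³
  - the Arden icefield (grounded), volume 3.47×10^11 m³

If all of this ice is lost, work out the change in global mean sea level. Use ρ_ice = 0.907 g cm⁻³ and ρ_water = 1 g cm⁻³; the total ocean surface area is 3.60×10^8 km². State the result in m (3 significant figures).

≈ 0.147 m

Halard: ice volume = 984 km² × 193 m = 189.9 km³; 189.9 × (907/1000) = 172.3 km³ of water.
Kora: 5.77×10^13 m³ × (907/1000) = 5.233×10^13 m³ of water.
Arden: 3.47×10^11 m³ × (907/1000) = 3.147×10^11 m³ of water.
Total added water ≈ 5.282×10^13 m³ over 3.60×10^14 m² → Δh = 0.147 m.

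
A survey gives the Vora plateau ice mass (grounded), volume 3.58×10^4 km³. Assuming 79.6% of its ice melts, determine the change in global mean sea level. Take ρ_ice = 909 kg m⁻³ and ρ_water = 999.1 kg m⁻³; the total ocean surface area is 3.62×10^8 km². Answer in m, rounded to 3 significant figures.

≈ 0.0716 m

Vora: 0.796 × 3.58×10^4 km³ × (909/999.1) = 2.593×10^4 km³ of water.
Spread over 3.62×10^14 m² of ocean, Δh = 2.593×10^13 / 3.62×10^14 = 0.0716 m.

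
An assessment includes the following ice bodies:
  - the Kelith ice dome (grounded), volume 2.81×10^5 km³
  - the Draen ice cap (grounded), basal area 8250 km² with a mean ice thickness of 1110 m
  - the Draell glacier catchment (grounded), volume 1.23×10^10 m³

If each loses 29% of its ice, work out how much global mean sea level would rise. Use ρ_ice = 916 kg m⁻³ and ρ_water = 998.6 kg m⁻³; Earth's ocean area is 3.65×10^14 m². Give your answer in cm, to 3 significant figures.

≈ 21.1 cm

Kelith: 0.29 × 2.81×10^5 km³ × (916/998.6) = 7.475×10^4 km³ of water.
Draen: ice volume = 8250 km² × 1110 m = 9158 km³; 0.29 × 9158 × (916/998.6) = 2436 km³ of water.
Draell: 0.29 × 1.23×10^10 m³ × (916/998.6) = 3.272×10^9 m³ of water.
Total added water ≈ 7.719×10^13 m³ over 3.65×10^14 m² → Δh = 0.211 m = 21.1 cm.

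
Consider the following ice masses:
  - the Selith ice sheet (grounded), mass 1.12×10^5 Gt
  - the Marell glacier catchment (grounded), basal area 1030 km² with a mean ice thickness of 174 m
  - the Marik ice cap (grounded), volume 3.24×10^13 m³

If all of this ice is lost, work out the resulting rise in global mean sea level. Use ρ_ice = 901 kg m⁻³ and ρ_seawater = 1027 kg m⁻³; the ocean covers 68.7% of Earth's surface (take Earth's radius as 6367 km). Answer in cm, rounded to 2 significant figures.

Selith: 1.12×10^5 Gt = 1.120×10^17 kg; dividing by ρ_w = 1027 kg m⁻³ gives 1.091×10^14 m³ of water.
Marell: ice volume = 1030 km² × 174 m = 179.2 km³; 179.2 × (901/1027) = 157.2 km³ of water.
Marik: 3.24×10^13 m³ × (901/1027) = 2.842×10^13 m³ of water.
Total added water ≈ 1.376×10^14 m³ over 3.50×10^14 m² → Δh = 0.393 m = 39 cm.

≈ 39 cm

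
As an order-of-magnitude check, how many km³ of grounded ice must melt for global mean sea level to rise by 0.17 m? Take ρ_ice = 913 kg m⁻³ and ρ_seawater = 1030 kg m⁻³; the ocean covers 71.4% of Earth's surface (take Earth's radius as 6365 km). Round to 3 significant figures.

Required water volume = Δh × A = 0.17 m × 3.64×10^14 m² = 6.180×10^13 m³ = 6.180×10^4 km³.
Ice volume = water volume × ρ_w/ρ_ice = 6.180×10^4 × 1030/913 = 6.97×10^4 km³.

≈ 6.97×10^4 km³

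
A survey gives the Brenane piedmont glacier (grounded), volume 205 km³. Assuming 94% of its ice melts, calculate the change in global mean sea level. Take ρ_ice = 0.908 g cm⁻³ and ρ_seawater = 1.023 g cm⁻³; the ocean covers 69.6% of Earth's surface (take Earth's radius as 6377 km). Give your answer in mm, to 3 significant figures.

Brenane: 0.94 × 205 km³ × (908/1023) = 171.0 km³ of water.
Spread over 3.56×10^14 m² of ocean, Δh = 1.710×10^11 / 3.56×10^14 = 4.81×10^-4 m = 0.481 mm.

≈ 0.481 mm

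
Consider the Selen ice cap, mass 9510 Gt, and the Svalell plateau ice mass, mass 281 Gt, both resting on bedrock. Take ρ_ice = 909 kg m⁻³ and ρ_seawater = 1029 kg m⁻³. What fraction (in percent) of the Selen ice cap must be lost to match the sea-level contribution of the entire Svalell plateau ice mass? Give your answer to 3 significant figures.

Equal sea-level rise means equal mass of meltwater, i.e. equal mass of ice lost.
Ice mass of Svalell: 2.810×10^14 kg; ice mass of Selen: 9.510×10^15 kg.
Fraction required = 2.810×10^14 / 9.510×10^15 = 0.0295 → 2.95 %.

≈ 2.95 %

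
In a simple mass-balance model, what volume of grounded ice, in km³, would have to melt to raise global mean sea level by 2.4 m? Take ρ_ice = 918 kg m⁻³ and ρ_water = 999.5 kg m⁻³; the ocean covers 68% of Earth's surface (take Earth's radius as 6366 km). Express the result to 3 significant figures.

≈ 9.05×10^5 km³

Required water volume = Δh × A = 2.4 m × 3.46×10^14 m² = 8.311×10^14 m³ = 8.311×10^5 km³.
Ice volume = water volume × ρ_w/ρ_ice = 8.311×10^5 × 999.5/918 = 9.05×10^5 km³.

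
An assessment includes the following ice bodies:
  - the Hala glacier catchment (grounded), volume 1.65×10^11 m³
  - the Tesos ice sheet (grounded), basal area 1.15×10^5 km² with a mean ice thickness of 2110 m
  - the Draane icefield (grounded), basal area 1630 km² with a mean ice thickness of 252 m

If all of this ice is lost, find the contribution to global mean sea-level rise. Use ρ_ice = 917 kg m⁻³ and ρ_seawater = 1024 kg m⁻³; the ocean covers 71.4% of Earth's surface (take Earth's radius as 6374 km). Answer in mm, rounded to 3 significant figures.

Hala: 1.65×10^11 m³ × (917/1024) = 1.478×10^11 m³ of water.
Tesos: ice volume = 1.15×10^5 km² × 2110 m = 2.426×10^5 km³; 2.426×10^5 × (917/1024) = 2.173×10^5 km³ of water.
Draane: ice volume = 1630 km² × 252 m = 410.8 km³; 410.8 × (917/1024) = 367.8 km³ of water.
Total added water ≈ 2.178×10^14 m³ over 3.65×10^14 m² → Δh = 0.598 m = 598 mm.

≈ 598 mm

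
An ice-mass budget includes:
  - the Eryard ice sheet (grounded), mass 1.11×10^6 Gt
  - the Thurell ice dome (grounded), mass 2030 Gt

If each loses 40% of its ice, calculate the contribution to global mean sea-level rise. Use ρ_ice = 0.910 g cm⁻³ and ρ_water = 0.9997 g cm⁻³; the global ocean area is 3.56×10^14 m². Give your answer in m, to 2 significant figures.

Eryard: 0.4 × 1.11×10^6 Gt = 4.440×10^17 kg; dividing by ρ_w = 0.9997 g cm⁻³ = 999.7 kg m⁻³ gives 4.441×10^14 m³ of water.
Thurell: 0.4 × 2030 Gt = 8.120×10^14 kg; dividing by ρ_w = 999.7 kg m⁻³ gives 8.122×10^11 m³ of water.
Total added water ≈ 4.449×10^14 m³ over 3.56×10^14 m² → Δh = 1.25 m.

≈ 1.2 m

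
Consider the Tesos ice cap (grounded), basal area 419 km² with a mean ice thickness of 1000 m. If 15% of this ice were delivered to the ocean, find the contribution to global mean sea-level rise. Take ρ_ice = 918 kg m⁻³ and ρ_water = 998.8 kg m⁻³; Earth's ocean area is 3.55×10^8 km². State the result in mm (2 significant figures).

≈ 0.16 mm

Tesos: ice volume = 419 km² × 1000 m = 419.0 km³; 0.15 × 419.0 × (918/998.8) = 57.77 km³ of water.
Spread over 3.55×10^14 m² of ocean, Δh = 5.777×10^10 / 3.55×10^14 = 1.63×10^-4 m = 0.16 mm.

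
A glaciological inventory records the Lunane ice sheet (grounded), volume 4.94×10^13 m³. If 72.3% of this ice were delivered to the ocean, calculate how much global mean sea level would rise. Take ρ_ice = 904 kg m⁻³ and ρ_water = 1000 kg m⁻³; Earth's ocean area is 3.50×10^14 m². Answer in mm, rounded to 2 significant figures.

Lunane: 0.723 × 4.94×10^13 m³ × (904/1000) = 3.229×10^13 m³ of water.
Spread over 3.50×10^14 m² of ocean, Δh = 3.229×10^13 / 3.50×10^14 = 0.0922 m = 92 mm.

≈ 92 mm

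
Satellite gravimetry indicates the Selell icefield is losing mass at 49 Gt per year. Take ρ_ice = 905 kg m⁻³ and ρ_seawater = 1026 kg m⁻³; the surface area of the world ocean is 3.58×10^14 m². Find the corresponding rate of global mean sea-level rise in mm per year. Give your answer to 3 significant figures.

ρ_w = 1026 kg m⁻³. Annual water volume added = 49 Gt / ρ_w = 4.900×10^13 kg / 1026 kg m⁻³ = 4.776×10^10 m³.
Δh per year = 4.776×10^10 / 3.58×10^14 = 1.33×10^-4 m = 0.133 mm.

≈ 0.133 mm/yr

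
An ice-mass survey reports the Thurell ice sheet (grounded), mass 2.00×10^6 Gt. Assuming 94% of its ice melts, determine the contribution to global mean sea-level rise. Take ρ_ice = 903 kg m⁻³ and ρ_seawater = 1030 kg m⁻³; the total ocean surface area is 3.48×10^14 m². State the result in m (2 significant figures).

Thurell: 0.94 × 2.00×10^6 Gt = 1.880×10^18 kg; dividing by ρ_w = 1030 kg m⁻³ gives 1.825×10^15 m³ of water.
Spread over 3.48×10^14 m² of ocean, Δh = 1.825×10^15 / 3.48×10^14 = 5.24 m.

≈ 5.2 m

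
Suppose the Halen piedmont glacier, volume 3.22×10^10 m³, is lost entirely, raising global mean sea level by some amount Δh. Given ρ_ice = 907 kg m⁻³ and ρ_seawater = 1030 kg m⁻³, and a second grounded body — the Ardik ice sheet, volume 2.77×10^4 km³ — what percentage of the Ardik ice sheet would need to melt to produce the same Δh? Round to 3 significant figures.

Equal sea-level rise means equal mass of meltwater, i.e. equal mass of ice lost.
Ice mass of Halen: 2.921×10^13 kg; ice mass of Ardik: 2.512×10^16 kg.
Fraction required = 2.921×10^13 / 2.512×10^16 = 1.16×10^-3 → 0.116 %.

≈ 0.116 %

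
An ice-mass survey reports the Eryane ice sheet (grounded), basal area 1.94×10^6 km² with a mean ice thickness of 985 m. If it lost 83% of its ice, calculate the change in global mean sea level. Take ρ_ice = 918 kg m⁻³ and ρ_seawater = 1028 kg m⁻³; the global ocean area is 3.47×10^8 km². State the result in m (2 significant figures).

Eryane: ice volume = 1.94×10^6 km² × 985 m = 1.911×10^6 km³; 0.83 × 1.911×10^6 × (918/1028) = 1.416×10^6 km³ of water.
Spread over 3.47×10^14 m² of ocean, Δh = 1.416×10^15 / 3.47×10^14 = 4.08 m.

≈ 4.1 m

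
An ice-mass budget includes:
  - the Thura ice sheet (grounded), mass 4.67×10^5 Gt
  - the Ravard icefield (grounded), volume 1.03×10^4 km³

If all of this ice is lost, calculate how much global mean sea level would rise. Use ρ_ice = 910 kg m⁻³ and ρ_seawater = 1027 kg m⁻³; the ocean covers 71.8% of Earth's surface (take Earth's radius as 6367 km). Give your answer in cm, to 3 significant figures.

Thura: 4.67×10^5 Gt = 4.670×10^17 kg; dividing by ρ_w = 1027 kg m⁻³ gives 4.547×10^14 m³ of water.
Ravard: 1.03×10^4 km³ × (910/1027) = 9127 km³ of water.
Total added water ≈ 4.638×10^14 m³ over 3.66×10^14 m² → Δh = 1.27 m = 127 cm.

≈ 127 cm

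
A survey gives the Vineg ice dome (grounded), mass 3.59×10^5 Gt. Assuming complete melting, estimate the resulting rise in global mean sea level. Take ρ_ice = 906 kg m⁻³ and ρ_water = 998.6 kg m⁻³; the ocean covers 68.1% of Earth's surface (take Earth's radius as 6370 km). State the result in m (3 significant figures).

≈ 1.04 m

Vineg: 3.59×10^5 Gt = 3.590×10^17 kg; dividing by ρ_w = 998.6 kg m⁻³ gives 3.595×10^14 m³ of water.
Spread over 3.47×10^14 m² of ocean, Δh = 3.595×10^14 / 3.47×10^14 = 1.04 m.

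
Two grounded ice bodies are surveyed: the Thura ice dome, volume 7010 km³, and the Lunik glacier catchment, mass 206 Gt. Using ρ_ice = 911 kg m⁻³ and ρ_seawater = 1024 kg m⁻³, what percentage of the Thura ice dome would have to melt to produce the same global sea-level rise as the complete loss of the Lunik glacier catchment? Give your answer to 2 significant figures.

≈ 3.2 %

Equal sea-level rise means equal mass of meltwater, i.e. equal mass of ice lost.
Ice mass of Lunik: 2.060×10^14 kg; ice mass of Thura: 6.386×10^15 kg.
Fraction required = 2.060×10^14 / 6.386×10^15 = 0.0323 → 3.2 %.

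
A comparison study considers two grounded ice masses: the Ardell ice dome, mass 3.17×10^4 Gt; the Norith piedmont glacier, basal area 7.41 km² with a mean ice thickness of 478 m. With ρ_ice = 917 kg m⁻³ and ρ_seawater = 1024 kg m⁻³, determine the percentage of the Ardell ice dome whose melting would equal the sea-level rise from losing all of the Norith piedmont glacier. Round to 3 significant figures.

Equal sea-level rise means equal mass of meltwater, i.e. equal mass of ice lost.
Ice mass of Norith: 3.248×10^12 kg; ice mass of Ardell: 3.170×10^16 kg.
Fraction required = 3.248×10^12 / 3.170×10^16 = 1.02×10^-4 → 0.0102 %.

≈ 0.0102 %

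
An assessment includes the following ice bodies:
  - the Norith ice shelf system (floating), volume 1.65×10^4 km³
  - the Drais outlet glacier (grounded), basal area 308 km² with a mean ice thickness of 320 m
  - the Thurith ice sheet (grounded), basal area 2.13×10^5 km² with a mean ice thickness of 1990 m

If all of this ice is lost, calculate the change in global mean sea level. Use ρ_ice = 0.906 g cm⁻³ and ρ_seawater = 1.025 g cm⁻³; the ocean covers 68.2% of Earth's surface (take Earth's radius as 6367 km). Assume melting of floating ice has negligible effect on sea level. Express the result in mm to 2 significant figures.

The Norith ice shelf system is floating and already displaces its own weight of water, so its melt adds essentially nothing to sea level.
Drais: ice volume = 308 km² × 320 m = 98.56 km³; 98.56 × (906/1025) = 87.12 km³ of water.
Thurith: ice volume = 2.13×10^5 km² × 1990 m = 4.239×10^5 km³; 4.239×10^5 × (906/1025) = 3.747×10^5 km³ of water.
Total added water ≈ 3.747×10^14 m³ over 3.47×10^14 m² → Δh = 1.08 m = 1100 mm.

≈ 1100 mm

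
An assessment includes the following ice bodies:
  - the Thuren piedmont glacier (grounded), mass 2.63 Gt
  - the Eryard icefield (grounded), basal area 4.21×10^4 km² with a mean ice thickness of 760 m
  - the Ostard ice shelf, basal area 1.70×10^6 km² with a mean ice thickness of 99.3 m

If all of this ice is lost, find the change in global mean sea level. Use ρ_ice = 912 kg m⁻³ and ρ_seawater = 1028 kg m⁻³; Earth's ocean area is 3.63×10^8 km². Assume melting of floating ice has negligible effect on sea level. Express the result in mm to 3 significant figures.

≈ 78.2 mm

Thuren: 2.63 Gt = 2.630×10^12 kg; dividing by ρ_w = 1028 kg m⁻³ gives 2.558×10^9 m³ of water.
Eryard: ice volume = 4.21×10^4 km² × 760 m = 3.200×10^4 km³; 3.200×10^4 × (912/1028) = 2.839×10^4 km³ of water.
The Ostard ice shelf is floating and already displaces its own weight of water, so its melt adds essentially nothing to sea level.
Total added water ≈ 2.839×10^13 m³ over 3.63×10^14 m² → Δh = 0.0782 m = 78.2 mm.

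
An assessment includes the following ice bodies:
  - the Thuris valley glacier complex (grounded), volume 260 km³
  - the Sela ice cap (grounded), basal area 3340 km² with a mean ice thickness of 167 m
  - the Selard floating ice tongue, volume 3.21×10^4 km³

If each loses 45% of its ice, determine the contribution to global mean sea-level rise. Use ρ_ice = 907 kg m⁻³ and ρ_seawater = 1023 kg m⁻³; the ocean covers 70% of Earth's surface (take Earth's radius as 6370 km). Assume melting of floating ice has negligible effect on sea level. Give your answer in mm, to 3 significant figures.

Thuris: 0.45 × 260 km³ × (907/1023) = 103.7 km³ of water.
Sela: ice volume = 3340 km² × 167 m = 557.8 km³; 0.45 × 557.8 × (907/1023) = 222.5 km³ of water.
The Selard floating ice tongue is floating and already displaces its own weight of water, so its melt adds essentially nothing to sea level.
Total added water ≈ 3.263×10^11 m³ over 3.57×10^14 m² → Δh = 9.14×10^-4 m = 0.914 mm.

≈ 0.914 mm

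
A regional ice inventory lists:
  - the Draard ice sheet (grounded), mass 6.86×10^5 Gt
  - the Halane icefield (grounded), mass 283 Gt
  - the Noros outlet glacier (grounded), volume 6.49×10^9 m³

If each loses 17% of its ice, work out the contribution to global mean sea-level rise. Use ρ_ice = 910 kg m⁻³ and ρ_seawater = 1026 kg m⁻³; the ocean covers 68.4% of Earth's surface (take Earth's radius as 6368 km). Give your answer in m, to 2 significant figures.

Draard: 0.17 × 6.86×10^5 Gt = 1.166×10^17 kg; dividing by ρ_w = 1026 kg m⁻³ gives 1.137×10^14 m³ of water.
Halane: 0.17 × 283 Gt = 4.811×10^13 kg; dividing by ρ_w = 1026 kg m⁻³ gives 4.689×10^10 m³ of water.
Noros: 0.17 × 6.49×10^9 m³ × (910/1026) = 9.786×10^8 m³ of water.
Total added water ≈ 1.137×10^14 m³ over 3.49×10^14 m² → Δh = 0.326 m.

≈ 0.33 m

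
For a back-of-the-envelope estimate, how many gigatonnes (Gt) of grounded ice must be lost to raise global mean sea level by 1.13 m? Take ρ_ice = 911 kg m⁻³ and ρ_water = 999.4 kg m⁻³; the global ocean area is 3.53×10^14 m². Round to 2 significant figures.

≈ 4.0×10^5 Gt

Required water volume = Δh × A = 1.13 m × 3.53×10^14 m² = 3.989×10^14 m³.
ρ_w = 999.4 kg m⁻³, so the mass of water = 3.989×10^14 m³ × 999.4 kg m⁻³ = 3.987×10^17 kg = 4.0×10^5 Gt (and the same mass of ice, by conservation).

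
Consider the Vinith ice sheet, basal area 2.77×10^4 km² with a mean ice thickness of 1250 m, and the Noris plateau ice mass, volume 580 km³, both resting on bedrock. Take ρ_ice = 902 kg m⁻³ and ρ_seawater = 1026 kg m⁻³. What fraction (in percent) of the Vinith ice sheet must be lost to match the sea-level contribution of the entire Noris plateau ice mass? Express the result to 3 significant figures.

Equal sea-level rise means equal mass of meltwater, i.e. equal mass of ice lost.
Ice mass of Noris: 5.232×10^14 kg; ice mass of Vinith: 3.123×10^16 kg.
Fraction required = 5.232×10^14 / 3.123×10^16 = 0.0168 → 1.68 %.

≈ 1.68 %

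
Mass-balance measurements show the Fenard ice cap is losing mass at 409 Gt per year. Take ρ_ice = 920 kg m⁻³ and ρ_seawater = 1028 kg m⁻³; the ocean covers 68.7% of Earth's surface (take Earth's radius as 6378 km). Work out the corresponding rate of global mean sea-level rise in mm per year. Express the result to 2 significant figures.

ρ_w = 1028 kg m⁻³. Annual water volume added = 409 Gt / ρ_w = 4.090×10^14 kg / 1028 kg m⁻³ = 3.979×10^11 m³.
Δh per year = 3.979×10^11 / 3.51×10^14 = 1.13×10^-3 m = 1.1 mm.

≈ 1.1 mm/yr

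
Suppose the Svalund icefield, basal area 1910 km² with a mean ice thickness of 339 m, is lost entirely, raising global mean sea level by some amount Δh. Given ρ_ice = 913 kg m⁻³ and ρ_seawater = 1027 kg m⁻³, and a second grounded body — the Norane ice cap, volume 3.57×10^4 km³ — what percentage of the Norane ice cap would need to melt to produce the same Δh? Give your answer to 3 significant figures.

Equal sea-level rise means equal mass of meltwater, i.e. equal mass of ice lost.
Ice mass of Svalund: 5.912×10^14 kg; ice mass of Norane: 3.259×10^16 kg.
Fraction required = 5.912×10^14 / 3.259×10^16 = 0.0181 → 1.81 %.

≈ 1.81 %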